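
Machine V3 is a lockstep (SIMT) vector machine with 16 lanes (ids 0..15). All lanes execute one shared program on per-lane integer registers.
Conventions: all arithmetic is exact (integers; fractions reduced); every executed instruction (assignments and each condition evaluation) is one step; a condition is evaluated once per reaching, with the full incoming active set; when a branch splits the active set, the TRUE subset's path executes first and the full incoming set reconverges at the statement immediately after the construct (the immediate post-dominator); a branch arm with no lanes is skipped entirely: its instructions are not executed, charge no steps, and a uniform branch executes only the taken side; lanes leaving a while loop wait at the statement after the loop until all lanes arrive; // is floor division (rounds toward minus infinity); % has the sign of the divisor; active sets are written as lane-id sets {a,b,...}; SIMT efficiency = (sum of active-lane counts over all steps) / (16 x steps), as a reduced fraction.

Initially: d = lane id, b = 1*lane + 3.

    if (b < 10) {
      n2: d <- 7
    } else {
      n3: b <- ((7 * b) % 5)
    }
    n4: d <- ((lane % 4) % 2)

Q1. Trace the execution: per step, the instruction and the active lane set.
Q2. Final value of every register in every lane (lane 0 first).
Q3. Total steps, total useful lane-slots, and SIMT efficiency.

step 0: eval (b < 10)                {0,1,2,3,4,5,6,7,8,9,10,11,12,13,14,15}
step 1: d <- 7                       {0,1,2,3,4,5,6}
step 2: b <- ((7 * b) % 5)           {7,8,9,10,11,12,13,14,15}
step 3: d <- ((lane % 4) % 2)        {0,1,2,3,4,5,6,7,8,9,10,11,12,13,14,15}

Answer: 4 steps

d: 0,1,0,1,0,1,0,1,0,1,0,1,0,1,0,1
b: 3,4,5,6,7,8,9,0,2,4,1,3,0,2,4,1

steps = 4; useful = 48; efficiency = 48/64 = 3/4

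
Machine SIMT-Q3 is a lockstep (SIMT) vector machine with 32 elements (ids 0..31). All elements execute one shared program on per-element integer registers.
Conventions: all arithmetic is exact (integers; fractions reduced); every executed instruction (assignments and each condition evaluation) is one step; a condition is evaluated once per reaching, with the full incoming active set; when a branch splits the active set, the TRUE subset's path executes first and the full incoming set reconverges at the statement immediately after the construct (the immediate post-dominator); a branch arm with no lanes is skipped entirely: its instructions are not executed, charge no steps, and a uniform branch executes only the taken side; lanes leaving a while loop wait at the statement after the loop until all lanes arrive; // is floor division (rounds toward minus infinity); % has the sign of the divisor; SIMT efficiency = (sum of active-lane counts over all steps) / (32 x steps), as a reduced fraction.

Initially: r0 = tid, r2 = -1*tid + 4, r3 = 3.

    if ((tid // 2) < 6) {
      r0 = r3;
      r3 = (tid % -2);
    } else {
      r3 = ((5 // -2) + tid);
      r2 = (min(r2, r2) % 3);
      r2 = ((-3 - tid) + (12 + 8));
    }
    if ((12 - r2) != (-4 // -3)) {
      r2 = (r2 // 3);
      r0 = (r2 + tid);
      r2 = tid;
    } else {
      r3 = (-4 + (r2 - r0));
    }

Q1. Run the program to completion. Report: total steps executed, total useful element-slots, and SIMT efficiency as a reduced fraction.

Answer: 10 steps, 244 useful, 61/80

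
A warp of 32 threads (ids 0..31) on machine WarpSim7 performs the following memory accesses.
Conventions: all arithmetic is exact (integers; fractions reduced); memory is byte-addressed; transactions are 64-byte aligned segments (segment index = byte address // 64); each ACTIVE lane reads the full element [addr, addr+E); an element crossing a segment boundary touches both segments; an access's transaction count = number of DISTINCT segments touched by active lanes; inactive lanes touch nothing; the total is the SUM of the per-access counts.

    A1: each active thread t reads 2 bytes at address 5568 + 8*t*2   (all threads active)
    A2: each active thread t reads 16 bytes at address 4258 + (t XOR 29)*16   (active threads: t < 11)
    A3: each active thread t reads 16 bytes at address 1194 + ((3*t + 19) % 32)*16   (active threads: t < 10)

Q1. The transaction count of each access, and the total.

A1: 8 transactions
A2: 4 transactions
A3: 8 transactions

Answer: 8,4,8; total 20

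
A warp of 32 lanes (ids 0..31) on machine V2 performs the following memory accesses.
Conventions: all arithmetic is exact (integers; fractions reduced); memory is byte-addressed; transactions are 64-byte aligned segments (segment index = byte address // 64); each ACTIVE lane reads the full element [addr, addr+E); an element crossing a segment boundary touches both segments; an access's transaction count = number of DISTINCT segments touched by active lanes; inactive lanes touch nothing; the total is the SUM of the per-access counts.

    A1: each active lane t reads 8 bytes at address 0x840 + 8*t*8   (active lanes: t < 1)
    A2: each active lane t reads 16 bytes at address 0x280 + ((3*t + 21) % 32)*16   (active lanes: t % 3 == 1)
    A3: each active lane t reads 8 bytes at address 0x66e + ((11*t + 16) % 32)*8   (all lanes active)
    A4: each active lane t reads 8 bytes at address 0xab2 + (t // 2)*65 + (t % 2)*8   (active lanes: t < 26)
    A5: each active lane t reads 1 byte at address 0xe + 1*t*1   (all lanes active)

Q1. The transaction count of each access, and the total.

A1: 1 transaction
A2: 8 transactions
A3: 5 transactions
A4: 14 transactions
A5: 1 transaction

Answer: 1,8,5,14,1; total 29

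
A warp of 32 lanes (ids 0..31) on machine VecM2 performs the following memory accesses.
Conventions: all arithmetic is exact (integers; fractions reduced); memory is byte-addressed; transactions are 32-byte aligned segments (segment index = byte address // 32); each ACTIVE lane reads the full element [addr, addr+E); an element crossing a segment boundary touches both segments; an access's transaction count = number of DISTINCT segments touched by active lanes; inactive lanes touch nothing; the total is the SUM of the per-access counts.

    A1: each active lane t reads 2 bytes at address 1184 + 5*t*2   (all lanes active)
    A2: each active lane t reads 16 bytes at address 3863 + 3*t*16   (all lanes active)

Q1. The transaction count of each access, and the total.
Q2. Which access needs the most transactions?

A1: 10 transactions
A2: 48 transactions

Answer: 10,48; total 58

Answer: A2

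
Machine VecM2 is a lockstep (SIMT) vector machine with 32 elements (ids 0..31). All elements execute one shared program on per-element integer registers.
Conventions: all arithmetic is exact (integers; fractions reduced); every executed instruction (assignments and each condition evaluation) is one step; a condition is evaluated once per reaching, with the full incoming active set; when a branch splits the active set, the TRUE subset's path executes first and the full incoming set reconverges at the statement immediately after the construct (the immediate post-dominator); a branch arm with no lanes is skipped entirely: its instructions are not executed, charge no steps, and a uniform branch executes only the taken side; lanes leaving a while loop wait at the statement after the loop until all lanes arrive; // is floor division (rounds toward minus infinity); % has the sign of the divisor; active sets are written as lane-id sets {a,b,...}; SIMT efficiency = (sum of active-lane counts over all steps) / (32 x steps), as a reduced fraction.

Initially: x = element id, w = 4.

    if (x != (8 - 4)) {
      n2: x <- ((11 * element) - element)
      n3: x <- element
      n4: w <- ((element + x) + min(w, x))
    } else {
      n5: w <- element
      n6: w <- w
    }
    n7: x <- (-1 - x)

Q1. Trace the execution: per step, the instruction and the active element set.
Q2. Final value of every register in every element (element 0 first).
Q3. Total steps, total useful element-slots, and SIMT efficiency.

step 0: eval (x != (8 - 4))          {0,1,2,3,4,5,6,7,8,9,10,11,12,13,14,15,16,17,18,19,20,21,22,23,24,25,26,27,28,29,30,31}
step 1: x <- ((11 * element) - element) {0,1,2,3,5,6,7,8,9,10,11,12,13,14,15,16,17,18,19,20,21,22,23,24,25,26,27,28,29,30,31}
step 2: x <- element                 {0,1,2,3,5,6,7,8,9,10,11,12,13,14,15,16,17,18,19,20,21,22,23,24,25,26,27,28,29,30,31}
step 3: w <- ((element + x) + min(w, x)) {0,1,2,3,5,6,7,8,9,10,11,12,13,14,15,16,17,18,19,20,21,22,23,24,25,26,27,28,29,30,31}
step 4: w <- element                 {4}
step 5: w <- w                       {4}
step 6: x <- (-1 - x)                {0,1,2,3,4,5,6,7,8,9,10,11,12,13,14,15,16,17,18,19,20,21,22,23,24,25,26,27,28,29,30,31}

Answer: 7 steps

x: -1,-2,-3,-4,-5,-6,-7,-8,-9,-10,-11,-12,-13,-14,-15,-16,-17,-18,-19,-20,-21,-22,-23,-24,-25,-26,-27,-28,-29,-30,-31,-32
w: 0,3,6,9,4,14,16,18,20,22,24,26,28,30,32,34,36,38,40,42,44,46,48,50,52,54,56,58,60,62,64,66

steps = 7; useful = 159; efficiency = 159/224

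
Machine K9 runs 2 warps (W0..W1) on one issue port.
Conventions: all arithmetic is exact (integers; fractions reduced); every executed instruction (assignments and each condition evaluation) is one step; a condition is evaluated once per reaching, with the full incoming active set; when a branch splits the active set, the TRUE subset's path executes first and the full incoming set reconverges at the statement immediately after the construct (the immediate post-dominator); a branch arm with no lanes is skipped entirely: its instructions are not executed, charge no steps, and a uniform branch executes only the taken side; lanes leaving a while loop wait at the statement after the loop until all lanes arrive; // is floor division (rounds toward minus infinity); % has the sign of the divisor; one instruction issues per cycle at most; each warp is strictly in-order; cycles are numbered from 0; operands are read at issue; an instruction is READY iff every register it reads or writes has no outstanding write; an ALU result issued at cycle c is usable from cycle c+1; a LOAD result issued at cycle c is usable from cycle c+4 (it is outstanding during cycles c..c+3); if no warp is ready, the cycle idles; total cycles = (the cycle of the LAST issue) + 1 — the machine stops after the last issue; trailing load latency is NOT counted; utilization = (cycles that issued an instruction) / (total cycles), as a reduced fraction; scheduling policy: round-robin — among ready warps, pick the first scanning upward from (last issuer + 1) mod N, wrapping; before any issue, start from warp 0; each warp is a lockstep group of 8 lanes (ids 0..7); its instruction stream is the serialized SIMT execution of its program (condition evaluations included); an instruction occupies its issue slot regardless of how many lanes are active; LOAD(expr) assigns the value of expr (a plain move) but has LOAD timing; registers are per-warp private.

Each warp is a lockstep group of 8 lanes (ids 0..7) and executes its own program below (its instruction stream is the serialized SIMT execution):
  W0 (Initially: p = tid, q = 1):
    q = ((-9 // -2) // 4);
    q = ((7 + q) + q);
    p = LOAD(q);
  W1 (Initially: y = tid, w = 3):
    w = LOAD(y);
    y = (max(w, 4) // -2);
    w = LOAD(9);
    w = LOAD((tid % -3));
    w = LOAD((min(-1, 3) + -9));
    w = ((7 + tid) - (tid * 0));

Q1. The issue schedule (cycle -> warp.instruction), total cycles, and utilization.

cycle 0: W0.I0
cycle 1: W1.I0
cycle 2: W0.I1
cycle 3: W0.I2
cycle 4: idle
cycle 5: W1.I1
cycle 6: W1.I2
cycle 7: idle
cycle 8: idle
cycle 9: idle
cycle 10: W1.I3
cycle 11: idle
cycle 12: idle
cycle 13: idle
cycle 14: W1.I4
cycle 15: idle
cycle 16: idle
cycle 17: idle
cycle 18: W1.I5

Answer: 19 cycles, utilization 9/19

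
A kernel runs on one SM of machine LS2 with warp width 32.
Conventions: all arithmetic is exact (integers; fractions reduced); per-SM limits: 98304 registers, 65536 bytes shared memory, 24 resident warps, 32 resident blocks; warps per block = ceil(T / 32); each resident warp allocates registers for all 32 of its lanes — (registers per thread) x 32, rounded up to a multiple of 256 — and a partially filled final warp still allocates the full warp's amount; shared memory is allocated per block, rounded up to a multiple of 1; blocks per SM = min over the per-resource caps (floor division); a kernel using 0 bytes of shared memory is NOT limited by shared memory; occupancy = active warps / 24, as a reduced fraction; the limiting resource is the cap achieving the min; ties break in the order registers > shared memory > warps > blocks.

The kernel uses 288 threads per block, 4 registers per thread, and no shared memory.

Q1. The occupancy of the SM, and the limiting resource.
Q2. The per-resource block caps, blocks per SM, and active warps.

Answer: occupancy 3/4, limited by warps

registers: 42 blocks
shared memory: no limit (kernel uses none)
warps: 2 blocks
blocks: 32 blocks

Answer: 2 blocks, 18 active warps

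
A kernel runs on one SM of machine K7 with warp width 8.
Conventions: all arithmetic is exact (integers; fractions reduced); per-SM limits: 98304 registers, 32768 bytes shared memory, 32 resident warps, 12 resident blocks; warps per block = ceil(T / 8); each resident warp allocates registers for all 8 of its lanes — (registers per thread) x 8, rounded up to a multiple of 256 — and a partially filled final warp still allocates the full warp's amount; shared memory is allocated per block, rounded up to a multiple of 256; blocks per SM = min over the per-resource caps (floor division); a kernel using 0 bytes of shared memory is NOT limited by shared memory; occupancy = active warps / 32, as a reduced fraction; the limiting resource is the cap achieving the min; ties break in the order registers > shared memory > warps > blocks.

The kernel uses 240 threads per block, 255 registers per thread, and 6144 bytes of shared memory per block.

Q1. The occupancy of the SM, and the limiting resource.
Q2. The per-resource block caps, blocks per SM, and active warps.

Answer: occupancy 15/16, limited by registers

registers: 1 block
shared memory: 5 blocks
warps: 1 block
blocks: 12 blocks

Answer: 1 block, 30 active warps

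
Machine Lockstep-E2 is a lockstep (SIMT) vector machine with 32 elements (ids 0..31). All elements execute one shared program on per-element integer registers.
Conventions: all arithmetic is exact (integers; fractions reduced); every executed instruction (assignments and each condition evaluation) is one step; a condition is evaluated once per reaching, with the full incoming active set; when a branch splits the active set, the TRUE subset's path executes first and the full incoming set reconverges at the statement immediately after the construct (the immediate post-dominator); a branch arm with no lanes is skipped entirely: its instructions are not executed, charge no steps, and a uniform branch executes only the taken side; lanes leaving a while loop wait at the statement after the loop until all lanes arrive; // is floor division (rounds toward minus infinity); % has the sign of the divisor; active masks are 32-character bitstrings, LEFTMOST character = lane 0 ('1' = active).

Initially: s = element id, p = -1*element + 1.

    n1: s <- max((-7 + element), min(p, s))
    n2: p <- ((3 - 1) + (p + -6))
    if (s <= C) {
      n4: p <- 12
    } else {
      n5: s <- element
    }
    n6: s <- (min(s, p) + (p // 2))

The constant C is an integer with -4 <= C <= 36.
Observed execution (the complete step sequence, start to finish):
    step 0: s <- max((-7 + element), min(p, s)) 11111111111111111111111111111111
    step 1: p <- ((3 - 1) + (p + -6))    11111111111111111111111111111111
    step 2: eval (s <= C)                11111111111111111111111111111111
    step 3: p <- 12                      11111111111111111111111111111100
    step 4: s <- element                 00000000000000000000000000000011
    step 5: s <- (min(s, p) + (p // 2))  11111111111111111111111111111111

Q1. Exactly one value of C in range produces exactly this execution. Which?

Answer: C = 22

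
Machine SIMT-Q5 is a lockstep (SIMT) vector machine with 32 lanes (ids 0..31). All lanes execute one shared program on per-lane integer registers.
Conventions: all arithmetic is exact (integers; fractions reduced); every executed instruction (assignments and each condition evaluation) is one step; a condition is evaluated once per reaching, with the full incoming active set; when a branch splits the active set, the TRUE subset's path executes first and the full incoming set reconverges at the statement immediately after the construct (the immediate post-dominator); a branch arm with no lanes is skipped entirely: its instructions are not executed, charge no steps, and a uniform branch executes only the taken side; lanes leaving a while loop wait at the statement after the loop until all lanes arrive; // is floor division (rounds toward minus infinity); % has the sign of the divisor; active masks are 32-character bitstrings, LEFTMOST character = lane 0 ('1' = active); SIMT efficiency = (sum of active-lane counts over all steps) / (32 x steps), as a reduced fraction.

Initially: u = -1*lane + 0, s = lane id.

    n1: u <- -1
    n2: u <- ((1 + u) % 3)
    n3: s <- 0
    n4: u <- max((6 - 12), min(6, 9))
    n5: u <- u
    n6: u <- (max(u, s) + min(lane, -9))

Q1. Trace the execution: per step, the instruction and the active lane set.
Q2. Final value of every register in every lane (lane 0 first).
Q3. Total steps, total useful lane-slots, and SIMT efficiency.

step 0: u <- -1                      11111111111111111111111111111111
step 1: u <- ((1 + u) % 3)           11111111111111111111111111111111
step 2: s <- 0                       11111111111111111111111111111111
step 3: u <- max((6 - 12), min(6, 9)) 11111111111111111111111111111111
step 4: u <- u                       11111111111111111111111111111111
step 5: u <- (max(u, s) + min(lane, -9)) 11111111111111111111111111111111

Answer: 6 steps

u: -3,-3,-3,-3,-3,-3,-3,-3,-3,-3,-3,-3,-3,-3,-3,-3,-3,-3,-3,-3,-3,-3,-3,-3,-3,-3,-3,-3,-3,-3,-3,-3
s: 0,0,0,0,0,0,0,0,0,0,0,0,0,0,0,0,0,0,0,0,0,0,0,0,0,0,0,0,0,0,0,0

steps = 6; useful = 192; efficiency = 192/192 = 1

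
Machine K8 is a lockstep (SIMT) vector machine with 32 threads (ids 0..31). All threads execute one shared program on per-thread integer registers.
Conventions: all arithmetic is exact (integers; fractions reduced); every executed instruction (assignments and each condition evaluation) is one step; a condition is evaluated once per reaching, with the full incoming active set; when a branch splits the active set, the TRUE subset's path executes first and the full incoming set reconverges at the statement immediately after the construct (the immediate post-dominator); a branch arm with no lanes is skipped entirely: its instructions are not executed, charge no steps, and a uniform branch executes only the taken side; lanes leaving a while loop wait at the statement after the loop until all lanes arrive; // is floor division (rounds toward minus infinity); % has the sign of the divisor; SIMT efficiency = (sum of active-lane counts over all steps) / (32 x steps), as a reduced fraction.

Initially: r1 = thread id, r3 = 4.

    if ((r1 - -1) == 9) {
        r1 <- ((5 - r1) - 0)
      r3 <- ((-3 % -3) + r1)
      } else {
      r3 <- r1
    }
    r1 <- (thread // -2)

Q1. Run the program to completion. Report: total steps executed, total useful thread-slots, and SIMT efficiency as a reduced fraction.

Answer: 5 steps, 97 useful, 97/160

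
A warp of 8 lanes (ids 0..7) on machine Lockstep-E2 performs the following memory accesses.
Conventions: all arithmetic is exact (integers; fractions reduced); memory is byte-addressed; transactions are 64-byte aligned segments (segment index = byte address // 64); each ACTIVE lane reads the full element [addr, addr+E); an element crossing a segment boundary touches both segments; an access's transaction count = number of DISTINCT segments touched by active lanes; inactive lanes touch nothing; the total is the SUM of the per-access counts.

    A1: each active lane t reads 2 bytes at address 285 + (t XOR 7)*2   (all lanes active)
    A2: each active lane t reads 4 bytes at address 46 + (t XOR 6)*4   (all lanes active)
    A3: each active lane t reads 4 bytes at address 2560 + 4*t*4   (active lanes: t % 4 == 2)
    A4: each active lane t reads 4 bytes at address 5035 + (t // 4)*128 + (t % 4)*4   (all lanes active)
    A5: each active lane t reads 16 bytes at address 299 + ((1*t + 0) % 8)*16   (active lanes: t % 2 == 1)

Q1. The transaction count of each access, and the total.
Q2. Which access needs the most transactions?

A1: 1 transaction
A2: 2 transactions
A3: 2 transactions
A4: 2 transactions
A5: 3 transactions

Answer: 1,2,2,2,3; total 10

Answer: A5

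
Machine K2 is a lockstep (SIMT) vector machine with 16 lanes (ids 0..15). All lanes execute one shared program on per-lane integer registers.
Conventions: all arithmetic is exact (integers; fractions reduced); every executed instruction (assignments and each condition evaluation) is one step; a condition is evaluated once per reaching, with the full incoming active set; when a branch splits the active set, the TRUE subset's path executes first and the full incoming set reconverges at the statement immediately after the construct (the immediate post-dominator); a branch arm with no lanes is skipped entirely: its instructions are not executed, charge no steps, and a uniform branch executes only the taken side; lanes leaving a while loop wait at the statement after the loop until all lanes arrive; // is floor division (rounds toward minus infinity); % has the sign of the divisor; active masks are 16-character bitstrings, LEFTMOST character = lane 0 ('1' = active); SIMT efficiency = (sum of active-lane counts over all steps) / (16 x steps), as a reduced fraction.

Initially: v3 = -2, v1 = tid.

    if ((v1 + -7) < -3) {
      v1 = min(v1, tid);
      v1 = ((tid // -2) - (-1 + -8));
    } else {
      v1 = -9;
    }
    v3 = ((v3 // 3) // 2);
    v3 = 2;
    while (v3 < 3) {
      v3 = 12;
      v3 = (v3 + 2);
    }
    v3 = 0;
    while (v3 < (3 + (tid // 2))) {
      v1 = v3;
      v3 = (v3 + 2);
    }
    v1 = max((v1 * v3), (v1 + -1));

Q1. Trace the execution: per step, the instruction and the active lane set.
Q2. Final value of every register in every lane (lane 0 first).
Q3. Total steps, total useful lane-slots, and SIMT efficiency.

step 0: eval ((v1 + -7) < -3)        1111111111111111
step 1: v1 <- min(v1, tid)           1111000000000000
step 2: v1 <- ((tid // -2) - (-1 + -8)) 1111000000000000
step 3: v1 <- -9                     0000111111111111
step 4: v3 <- ((v3 // 3) // 2)       1111111111111111
step 5: v3 <- 2                      1111111111111111
step 6: eval (v3 < 3)                1111111111111111
step 7: v3 <- 12                     1111111111111111
step 8: v3 <- (v3 + 2)               1111111111111111
step 9: eval (v3 < 3)                1111111111111111
step 10: v3 <- 0                      1111111111111111
step 11: eval (v3 < (3 + (tid // 2))) 1111111111111111
step 12: v1 <- v3                     1111111111111111
step 13: v3 <- (v3 + 2)               1111111111111111
step 14: eval (v3 < (3 + (tid // 2))) 1111111111111111
step 15: v1 <- v3                     1111111111111111
step 16: v3 <- (v3 + 2)               1111111111111111
step 17: eval (v3 < (3 + (tid // 2))) 1111111111111111
step 18: v1 <- v3                     0000111111111111
step 19: v3 <- (v3 + 2)               0000111111111111
step 20: eval (v3 < (3 + (tid // 2))) 0000111111111111
step 21: v1 <- v3                     0000000011111111
step 22: v3 <- (v3 + 2)               0000000011111111
step 23: eval (v3 < (3 + (tid // 2))) 0000000011111111
step 24: v1 <- v3                     0000000000001111
step 25: v3 <- (v3 + 2)               0000000000001111
step 26: eval (v3 < (3 + (tid // 2))) 0000000000001111
step 27: v1 <- max((v1 * v3), (v1 + -1)) 1111111111111111

Answer: 28 steps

v3: 4,4,4,4,6,6,6,6,8,8,8,8,10,10,10,10
v1: 8,8,8,8,24,24,24,24,48,48,48,48,80,80,80,80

steps = 28; useful = 348; efficiency = 348/448 = 87/112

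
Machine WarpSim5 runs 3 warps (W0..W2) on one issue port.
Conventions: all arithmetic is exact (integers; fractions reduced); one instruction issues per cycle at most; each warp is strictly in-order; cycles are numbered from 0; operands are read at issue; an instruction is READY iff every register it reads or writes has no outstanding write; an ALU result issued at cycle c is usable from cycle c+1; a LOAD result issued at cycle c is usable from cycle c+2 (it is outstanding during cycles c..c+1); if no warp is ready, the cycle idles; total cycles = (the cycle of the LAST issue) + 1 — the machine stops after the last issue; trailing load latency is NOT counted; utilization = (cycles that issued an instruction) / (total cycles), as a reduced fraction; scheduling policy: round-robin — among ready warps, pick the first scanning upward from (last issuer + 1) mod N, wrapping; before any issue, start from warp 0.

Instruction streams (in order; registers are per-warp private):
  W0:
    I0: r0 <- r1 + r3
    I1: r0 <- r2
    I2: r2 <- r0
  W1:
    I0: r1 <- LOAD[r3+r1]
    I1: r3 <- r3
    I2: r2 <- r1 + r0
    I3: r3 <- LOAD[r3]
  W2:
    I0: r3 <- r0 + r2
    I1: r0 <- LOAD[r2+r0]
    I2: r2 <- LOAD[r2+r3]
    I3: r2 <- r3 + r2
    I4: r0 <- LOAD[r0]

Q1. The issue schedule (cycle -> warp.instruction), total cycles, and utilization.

cycle 0: W0.I0
cycle 1: W1.I0
cycle 2: W2.I0
cycle 3: W0.I1
cycle 4: W1.I1
cycle 5: W2.I1
cycle 6: W0.I2
cycle 7: W1.I2
cycle 8: W2.I2
cycle 9: W1.I3
cycle 10: W2.I3
cycle 11: W2.I4

Answer: 12 cycles, utilization 1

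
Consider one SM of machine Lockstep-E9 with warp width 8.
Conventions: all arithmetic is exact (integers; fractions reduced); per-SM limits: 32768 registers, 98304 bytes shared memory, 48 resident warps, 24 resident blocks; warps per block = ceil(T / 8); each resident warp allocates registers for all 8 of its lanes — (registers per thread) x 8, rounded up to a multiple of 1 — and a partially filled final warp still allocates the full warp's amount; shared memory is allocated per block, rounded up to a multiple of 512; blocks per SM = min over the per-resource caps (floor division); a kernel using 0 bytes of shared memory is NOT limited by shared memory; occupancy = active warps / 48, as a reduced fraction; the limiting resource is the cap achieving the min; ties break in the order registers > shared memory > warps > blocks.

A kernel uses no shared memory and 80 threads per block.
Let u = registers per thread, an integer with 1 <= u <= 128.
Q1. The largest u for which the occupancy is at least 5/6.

Answer: u = 102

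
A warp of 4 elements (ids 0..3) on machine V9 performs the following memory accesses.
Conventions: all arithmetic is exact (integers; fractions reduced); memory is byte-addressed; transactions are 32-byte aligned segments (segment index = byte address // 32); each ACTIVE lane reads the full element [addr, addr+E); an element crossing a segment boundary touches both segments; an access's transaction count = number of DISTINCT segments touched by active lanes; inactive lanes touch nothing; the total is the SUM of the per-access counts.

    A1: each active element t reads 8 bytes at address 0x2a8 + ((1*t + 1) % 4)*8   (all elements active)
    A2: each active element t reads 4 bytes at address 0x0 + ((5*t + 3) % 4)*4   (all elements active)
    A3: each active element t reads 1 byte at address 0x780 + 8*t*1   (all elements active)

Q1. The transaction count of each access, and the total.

A1: 2 transactions
A2: 1 transaction
A3: 1 transaction

Answer: 2,1,1; total 4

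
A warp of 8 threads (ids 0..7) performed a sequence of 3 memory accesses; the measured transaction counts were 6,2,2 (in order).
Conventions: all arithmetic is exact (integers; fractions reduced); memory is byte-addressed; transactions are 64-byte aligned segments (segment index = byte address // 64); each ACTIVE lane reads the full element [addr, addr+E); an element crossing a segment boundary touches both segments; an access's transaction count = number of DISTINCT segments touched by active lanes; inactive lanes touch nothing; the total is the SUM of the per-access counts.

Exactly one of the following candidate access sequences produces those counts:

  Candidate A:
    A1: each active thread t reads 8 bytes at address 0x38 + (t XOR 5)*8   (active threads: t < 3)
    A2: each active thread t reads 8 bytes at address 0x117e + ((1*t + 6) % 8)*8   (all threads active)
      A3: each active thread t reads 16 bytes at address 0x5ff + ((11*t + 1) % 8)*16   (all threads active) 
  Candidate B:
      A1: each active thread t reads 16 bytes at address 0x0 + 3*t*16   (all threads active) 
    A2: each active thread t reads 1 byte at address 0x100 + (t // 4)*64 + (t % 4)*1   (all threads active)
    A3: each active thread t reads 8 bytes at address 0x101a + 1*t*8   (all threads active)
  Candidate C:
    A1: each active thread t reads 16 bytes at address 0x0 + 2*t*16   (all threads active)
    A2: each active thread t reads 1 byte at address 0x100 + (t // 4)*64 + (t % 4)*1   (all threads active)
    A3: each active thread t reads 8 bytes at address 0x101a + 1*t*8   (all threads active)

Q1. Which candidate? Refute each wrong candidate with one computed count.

A: A1 gives 1 transaction, not 6
C: A1 gives 4 transactions, not 6
B: all counts match (6,2,2)

Answer: B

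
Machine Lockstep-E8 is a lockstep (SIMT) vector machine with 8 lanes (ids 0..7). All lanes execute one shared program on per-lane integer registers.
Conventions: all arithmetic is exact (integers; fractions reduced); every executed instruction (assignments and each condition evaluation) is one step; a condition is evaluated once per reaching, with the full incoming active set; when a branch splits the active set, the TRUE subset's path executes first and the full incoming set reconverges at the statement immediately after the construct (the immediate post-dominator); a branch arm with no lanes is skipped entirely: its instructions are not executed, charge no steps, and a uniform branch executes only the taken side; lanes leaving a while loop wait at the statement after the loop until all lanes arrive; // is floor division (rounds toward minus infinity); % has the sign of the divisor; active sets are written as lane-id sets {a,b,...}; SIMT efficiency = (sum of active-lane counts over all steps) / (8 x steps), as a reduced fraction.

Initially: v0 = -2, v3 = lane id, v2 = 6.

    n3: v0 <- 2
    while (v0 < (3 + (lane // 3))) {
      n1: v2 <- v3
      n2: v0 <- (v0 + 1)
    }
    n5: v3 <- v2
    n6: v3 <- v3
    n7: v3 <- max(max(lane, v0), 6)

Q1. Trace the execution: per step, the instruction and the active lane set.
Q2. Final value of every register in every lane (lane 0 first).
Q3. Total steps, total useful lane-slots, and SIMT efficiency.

step 0: v0 <- 2                      {0,1,2,3,4,5,6,7}
step 1: eval (v0 < (3 + (lane // 3))) {0,1,2,3,4,5,6,7}
step 2: v2 <- v3                     {0,1,2,3,4,5,6,7}
step 3: v0 <- (v0 + 1)               {0,1,2,3,4,5,6,7}
step 4: eval (v0 < (3 + (lane // 3))) {0,1,2,3,4,5,6,7}
step 5: v2 <- v3                     {3,4,5,6,7}
step 6: v0 <- (v0 + 1)               {3,4,5,6,7}
step 7: eval (v0 < (3 + (lane // 3))) {3,4,5,6,7}
step 8: v2 <- v3                     {6,7}
step 9: v0 <- (v0 + 1)               {6,7}
step 10: eval (v0 < (3 + (lane // 3))) {6,7}
step 11: v3 <- v2                     {0,1,2,3,4,5,6,7}
step 12: v3 <- v3                     {0,1,2,3,4,5,6,7}
step 13: v3 <- max(max(lane, v0), 6)  {0,1,2,3,4,5,6,7}

Answer: 14 steps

v0: 3,3,3,4,4,4,5,5
v3: 6,6,6,6,6,6,6,7
v2: 0,1,2,3,4,5,6,7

steps = 14; useful = 85; efficiency = 85/112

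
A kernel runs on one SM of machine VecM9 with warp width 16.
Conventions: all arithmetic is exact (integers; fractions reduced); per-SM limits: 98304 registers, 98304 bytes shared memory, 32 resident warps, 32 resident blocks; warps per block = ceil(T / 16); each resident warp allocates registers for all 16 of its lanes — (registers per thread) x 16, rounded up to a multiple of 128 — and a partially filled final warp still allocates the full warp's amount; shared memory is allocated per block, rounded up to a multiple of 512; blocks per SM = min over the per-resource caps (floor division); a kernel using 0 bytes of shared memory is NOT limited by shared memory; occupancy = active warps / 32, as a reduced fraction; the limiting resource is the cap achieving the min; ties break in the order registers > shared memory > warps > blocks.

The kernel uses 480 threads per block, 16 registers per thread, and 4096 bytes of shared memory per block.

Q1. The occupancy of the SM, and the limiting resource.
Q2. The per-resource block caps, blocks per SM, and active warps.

Answer: occupancy 15/16, limited by warps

registers: 12 blocks
shared memory: 24 blocks
warps: 1 block
blocks: 32 blocks

Answer: 1 block, 30 active warps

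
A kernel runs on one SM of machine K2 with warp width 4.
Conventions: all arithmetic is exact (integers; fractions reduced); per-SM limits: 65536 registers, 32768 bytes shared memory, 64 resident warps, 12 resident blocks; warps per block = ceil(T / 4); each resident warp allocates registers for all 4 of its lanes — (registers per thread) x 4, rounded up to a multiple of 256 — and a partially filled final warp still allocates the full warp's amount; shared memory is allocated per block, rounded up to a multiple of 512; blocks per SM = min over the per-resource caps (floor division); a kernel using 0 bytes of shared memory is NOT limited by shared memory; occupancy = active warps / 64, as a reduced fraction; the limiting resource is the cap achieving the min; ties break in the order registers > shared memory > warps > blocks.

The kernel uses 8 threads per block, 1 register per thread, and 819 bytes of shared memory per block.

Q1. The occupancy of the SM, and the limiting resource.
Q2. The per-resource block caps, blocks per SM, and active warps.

Answer: occupancy 3/8, limited by blocks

registers: 128 blocks
shared memory: 32 blocks
warps: 32 blocks
blocks: 12 blocks

Answer: 12 blocks, 24 active warps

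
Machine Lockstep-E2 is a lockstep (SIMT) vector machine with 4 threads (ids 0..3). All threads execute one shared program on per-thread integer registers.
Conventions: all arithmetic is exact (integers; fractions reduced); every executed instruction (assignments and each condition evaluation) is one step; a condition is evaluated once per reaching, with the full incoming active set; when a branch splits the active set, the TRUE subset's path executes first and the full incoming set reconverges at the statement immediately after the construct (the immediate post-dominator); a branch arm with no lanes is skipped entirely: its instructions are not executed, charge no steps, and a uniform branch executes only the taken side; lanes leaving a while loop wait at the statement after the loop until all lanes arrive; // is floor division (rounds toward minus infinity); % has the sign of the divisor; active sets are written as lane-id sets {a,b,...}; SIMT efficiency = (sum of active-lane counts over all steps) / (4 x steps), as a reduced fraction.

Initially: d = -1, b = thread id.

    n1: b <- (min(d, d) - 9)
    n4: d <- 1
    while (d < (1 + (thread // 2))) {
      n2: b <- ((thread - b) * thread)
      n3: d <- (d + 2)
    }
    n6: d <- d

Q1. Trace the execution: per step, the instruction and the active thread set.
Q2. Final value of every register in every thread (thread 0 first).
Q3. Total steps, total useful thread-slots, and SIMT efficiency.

step 0: b <- (min(d, d) - 9)         {0,1,2,3}
step 1: d <- 1                       {0,1,2,3}
step 2: eval (d < (1 + (thread // 2))) {0,1,2,3}
step 3: b <- ((thread - b) * thread) {2,3}
step 4: d <- (d + 2)                 {2,3}
step 5: eval (d < (1 + (thread // 2))) {2,3}
step 6: d <- d                       {0,1,2,3}

Answer: 7 steps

d: 1,1,3,3
b: -10,-10,24,39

steps = 7; useful = 22; efficiency = 22/28 = 11/14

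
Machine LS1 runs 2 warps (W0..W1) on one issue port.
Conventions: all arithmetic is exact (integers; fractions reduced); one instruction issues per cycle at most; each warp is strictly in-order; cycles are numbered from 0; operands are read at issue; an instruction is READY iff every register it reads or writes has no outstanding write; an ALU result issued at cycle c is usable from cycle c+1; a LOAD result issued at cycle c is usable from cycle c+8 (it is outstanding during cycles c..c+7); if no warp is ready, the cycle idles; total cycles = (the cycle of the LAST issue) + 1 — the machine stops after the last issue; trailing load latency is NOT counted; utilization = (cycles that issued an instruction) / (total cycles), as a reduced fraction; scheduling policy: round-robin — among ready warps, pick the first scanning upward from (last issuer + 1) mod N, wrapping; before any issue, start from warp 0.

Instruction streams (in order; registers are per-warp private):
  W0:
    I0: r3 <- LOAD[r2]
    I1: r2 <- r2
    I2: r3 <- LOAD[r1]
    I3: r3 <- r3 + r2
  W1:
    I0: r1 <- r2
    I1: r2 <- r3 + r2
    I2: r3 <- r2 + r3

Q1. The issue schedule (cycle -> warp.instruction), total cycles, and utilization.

cycle 0: W0.I0
cycle 1: W1.I0
cycle 2: W0.I1
cycle 3: W1.I1
cycle 4: W1.I2
cycle 5: idle
cycle 6: idle
cycle 7: idle
cycle 8: W0.I2
cycle 9: idle
cycle 10: idle
cycle 11: idle
cycle 12: idle
cycle 13: idle
cycle 14: idle
cycle 15: idle
cycle 16: W0.I3

Answer: 17 cycles, utilization 7/17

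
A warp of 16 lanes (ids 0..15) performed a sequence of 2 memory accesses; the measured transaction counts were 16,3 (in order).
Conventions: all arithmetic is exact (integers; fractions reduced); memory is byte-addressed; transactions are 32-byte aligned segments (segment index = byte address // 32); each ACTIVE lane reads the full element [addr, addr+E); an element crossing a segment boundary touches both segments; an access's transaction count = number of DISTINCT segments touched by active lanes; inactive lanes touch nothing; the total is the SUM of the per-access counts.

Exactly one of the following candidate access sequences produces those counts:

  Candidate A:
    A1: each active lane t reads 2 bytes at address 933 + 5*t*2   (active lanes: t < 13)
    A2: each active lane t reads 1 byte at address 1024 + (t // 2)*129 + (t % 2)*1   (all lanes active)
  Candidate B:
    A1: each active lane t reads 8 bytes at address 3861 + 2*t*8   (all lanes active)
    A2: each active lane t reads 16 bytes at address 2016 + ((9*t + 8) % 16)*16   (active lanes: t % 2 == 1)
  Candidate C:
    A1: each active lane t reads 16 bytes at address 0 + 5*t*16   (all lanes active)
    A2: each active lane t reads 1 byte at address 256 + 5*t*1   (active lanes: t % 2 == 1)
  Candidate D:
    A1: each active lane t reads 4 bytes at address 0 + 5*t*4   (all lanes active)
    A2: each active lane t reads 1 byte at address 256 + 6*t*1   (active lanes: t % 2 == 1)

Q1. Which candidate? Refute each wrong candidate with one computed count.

A: A1 gives 4 transactions, not 16
B: A1 gives 9 transactions, not 16
D: A1 gives 10 transactions, not 16
C: all counts match (16,3)

Answer: C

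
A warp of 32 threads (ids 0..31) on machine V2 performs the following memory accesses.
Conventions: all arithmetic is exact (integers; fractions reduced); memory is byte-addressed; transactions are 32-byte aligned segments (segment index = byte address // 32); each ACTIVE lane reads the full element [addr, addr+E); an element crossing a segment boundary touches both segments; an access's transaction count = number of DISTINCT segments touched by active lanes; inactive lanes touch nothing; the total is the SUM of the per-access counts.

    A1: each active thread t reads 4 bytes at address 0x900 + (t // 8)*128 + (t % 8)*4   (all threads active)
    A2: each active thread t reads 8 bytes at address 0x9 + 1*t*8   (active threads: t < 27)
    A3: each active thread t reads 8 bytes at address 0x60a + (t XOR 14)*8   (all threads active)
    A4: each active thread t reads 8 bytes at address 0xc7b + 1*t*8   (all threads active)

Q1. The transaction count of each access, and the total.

A1: 4 transactions
A2: 8 transactions
A3: 9 transactions
A4: 9 transactions

Answer: 4,8,9,9; total 30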